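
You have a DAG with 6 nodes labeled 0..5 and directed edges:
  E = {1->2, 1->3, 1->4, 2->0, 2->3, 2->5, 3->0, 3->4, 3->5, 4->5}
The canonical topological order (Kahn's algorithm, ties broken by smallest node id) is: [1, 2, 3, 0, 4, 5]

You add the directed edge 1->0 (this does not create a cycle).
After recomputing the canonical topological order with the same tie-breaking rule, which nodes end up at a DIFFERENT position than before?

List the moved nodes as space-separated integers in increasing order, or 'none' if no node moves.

Answer: none

Derivation:
Old toposort: [1, 2, 3, 0, 4, 5]
Added edge 1->0
Recompute Kahn (smallest-id tiebreak):
  initial in-degrees: [3, 0, 1, 2, 2, 3]
  ready (indeg=0): [1]
  pop 1: indeg[0]->2; indeg[2]->0; indeg[3]->1; indeg[4]->1 | ready=[2] | order so far=[1]
  pop 2: indeg[0]->1; indeg[3]->0; indeg[5]->2 | ready=[3] | order so far=[1, 2]
  pop 3: indeg[0]->0; indeg[4]->0; indeg[5]->1 | ready=[0, 4] | order so far=[1, 2, 3]
  pop 0: no out-edges | ready=[4] | order so far=[1, 2, 3, 0]
  pop 4: indeg[5]->0 | ready=[5] | order so far=[1, 2, 3, 0, 4]
  pop 5: no out-edges | ready=[] | order so far=[1, 2, 3, 0, 4, 5]
New canonical toposort: [1, 2, 3, 0, 4, 5]
Compare positions:
  Node 0: index 3 -> 3 (same)
  Node 1: index 0 -> 0 (same)
  Node 2: index 1 -> 1 (same)
  Node 3: index 2 -> 2 (same)
  Node 4: index 4 -> 4 (same)
  Node 5: index 5 -> 5 (same)
Nodes that changed position: none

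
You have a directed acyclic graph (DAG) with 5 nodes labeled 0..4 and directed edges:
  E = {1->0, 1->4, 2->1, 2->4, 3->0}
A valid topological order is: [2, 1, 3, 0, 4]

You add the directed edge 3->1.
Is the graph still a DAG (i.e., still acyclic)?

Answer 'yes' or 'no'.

Given toposort: [2, 1, 3, 0, 4]
Position of 3: index 2; position of 1: index 1
New edge 3->1: backward (u after v in old order)
Backward edge: old toposort is now invalid. Check if this creates a cycle.
Does 1 already reach 3? Reachable from 1: [0, 1, 4]. NO -> still a DAG (reorder needed).
Still a DAG? yes

Answer: yes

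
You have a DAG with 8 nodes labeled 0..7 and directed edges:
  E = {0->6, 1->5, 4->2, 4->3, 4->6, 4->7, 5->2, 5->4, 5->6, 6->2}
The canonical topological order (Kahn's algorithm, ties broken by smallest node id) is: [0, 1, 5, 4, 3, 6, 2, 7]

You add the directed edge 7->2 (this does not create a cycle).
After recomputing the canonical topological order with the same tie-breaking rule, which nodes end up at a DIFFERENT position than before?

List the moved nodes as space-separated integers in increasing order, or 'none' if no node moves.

Answer: 2 7

Derivation:
Old toposort: [0, 1, 5, 4, 3, 6, 2, 7]
Added edge 7->2
Recompute Kahn (smallest-id tiebreak):
  initial in-degrees: [0, 0, 4, 1, 1, 1, 3, 1]
  ready (indeg=0): [0, 1]
  pop 0: indeg[6]->2 | ready=[1] | order so far=[0]
  pop 1: indeg[5]->0 | ready=[5] | order so far=[0, 1]
  pop 5: indeg[2]->3; indeg[4]->0; indeg[6]->1 | ready=[4] | order so far=[0, 1, 5]
  pop 4: indeg[2]->2; indeg[3]->0; indeg[6]->0; indeg[7]->0 | ready=[3, 6, 7] | order so far=[0, 1, 5, 4]
  pop 3: no out-edges | ready=[6, 7] | order so far=[0, 1, 5, 4, 3]
  pop 6: indeg[2]->1 | ready=[7] | order so far=[0, 1, 5, 4, 3, 6]
  pop 7: indeg[2]->0 | ready=[2] | order so far=[0, 1, 5, 4, 3, 6, 7]
  pop 2: no out-edges | ready=[] | order so far=[0, 1, 5, 4, 3, 6, 7, 2]
New canonical toposort: [0, 1, 5, 4, 3, 6, 7, 2]
Compare positions:
  Node 0: index 0 -> 0 (same)
  Node 1: index 1 -> 1 (same)
  Node 2: index 6 -> 7 (moved)
  Node 3: index 4 -> 4 (same)
  Node 4: index 3 -> 3 (same)
  Node 5: index 2 -> 2 (same)
  Node 6: index 5 -> 5 (same)
  Node 7: index 7 -> 6 (moved)
Nodes that changed position: 2 7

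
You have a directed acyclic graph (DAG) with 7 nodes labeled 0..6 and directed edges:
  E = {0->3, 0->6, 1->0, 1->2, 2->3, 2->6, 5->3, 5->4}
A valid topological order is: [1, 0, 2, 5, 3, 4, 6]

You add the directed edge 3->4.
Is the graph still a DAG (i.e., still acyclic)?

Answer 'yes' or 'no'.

Given toposort: [1, 0, 2, 5, 3, 4, 6]
Position of 3: index 4; position of 4: index 5
New edge 3->4: forward
Forward edge: respects the existing order. Still a DAG, same toposort still valid.
Still a DAG? yes

Answer: yes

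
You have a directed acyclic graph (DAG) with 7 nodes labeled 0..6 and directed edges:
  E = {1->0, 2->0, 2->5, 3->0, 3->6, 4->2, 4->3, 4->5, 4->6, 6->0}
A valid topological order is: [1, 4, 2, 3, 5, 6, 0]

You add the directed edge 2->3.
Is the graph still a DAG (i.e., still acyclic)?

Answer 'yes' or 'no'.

Answer: yes

Derivation:
Given toposort: [1, 4, 2, 3, 5, 6, 0]
Position of 2: index 2; position of 3: index 3
New edge 2->3: forward
Forward edge: respects the existing order. Still a DAG, same toposort still valid.
Still a DAG? yes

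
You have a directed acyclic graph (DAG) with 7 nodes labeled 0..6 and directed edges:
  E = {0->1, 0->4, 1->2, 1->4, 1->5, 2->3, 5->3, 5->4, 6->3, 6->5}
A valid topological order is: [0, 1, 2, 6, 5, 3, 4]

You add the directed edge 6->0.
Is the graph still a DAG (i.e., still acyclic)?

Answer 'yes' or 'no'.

Given toposort: [0, 1, 2, 6, 5, 3, 4]
Position of 6: index 3; position of 0: index 0
New edge 6->0: backward (u after v in old order)
Backward edge: old toposort is now invalid. Check if this creates a cycle.
Does 0 already reach 6? Reachable from 0: [0, 1, 2, 3, 4, 5]. NO -> still a DAG (reorder needed).
Still a DAG? yes

Answer: yes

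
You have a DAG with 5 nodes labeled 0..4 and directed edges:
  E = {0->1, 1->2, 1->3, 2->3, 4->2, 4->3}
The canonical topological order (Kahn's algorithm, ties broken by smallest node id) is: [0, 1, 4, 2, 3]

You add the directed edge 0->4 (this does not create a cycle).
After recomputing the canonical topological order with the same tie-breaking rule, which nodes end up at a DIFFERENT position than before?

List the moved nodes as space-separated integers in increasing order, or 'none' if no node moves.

Answer: none

Derivation:
Old toposort: [0, 1, 4, 2, 3]
Added edge 0->4
Recompute Kahn (smallest-id tiebreak):
  initial in-degrees: [0, 1, 2, 3, 1]
  ready (indeg=0): [0]
  pop 0: indeg[1]->0; indeg[4]->0 | ready=[1, 4] | order so far=[0]
  pop 1: indeg[2]->1; indeg[3]->2 | ready=[4] | order so far=[0, 1]
  pop 4: indeg[2]->0; indeg[3]->1 | ready=[2] | order so far=[0, 1, 4]
  pop 2: indeg[3]->0 | ready=[3] | order so far=[0, 1, 4, 2]
  pop 3: no out-edges | ready=[] | order so far=[0, 1, 4, 2, 3]
New canonical toposort: [0, 1, 4, 2, 3]
Compare positions:
  Node 0: index 0 -> 0 (same)
  Node 1: index 1 -> 1 (same)
  Node 2: index 3 -> 3 (same)
  Node 3: index 4 -> 4 (same)
  Node 4: index 2 -> 2 (same)
Nodes that changed position: none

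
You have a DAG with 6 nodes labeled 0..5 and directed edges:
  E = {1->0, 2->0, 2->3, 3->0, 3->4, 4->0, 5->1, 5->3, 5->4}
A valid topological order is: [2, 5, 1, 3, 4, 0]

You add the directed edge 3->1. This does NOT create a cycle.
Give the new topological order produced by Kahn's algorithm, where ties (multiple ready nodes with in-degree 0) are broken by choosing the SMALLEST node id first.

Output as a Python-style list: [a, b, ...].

Old toposort: [2, 5, 1, 3, 4, 0]
Added edge: 3->1
Position of 3 (3) > position of 1 (2). Must reorder: 3 must now come before 1.
Run Kahn's algorithm (break ties by smallest node id):
  initial in-degrees: [4, 2, 0, 2, 2, 0]
  ready (indeg=0): [2, 5]
  pop 2: indeg[0]->3; indeg[3]->1 | ready=[5] | order so far=[2]
  pop 5: indeg[1]->1; indeg[3]->0; indeg[4]->1 | ready=[3] | order so far=[2, 5]
  pop 3: indeg[0]->2; indeg[1]->0; indeg[4]->0 | ready=[1, 4] | order so far=[2, 5, 3]
  pop 1: indeg[0]->1 | ready=[4] | order so far=[2, 5, 3, 1]
  pop 4: indeg[0]->0 | ready=[0] | order so far=[2, 5, 3, 1, 4]
  pop 0: no out-edges | ready=[] | order so far=[2, 5, 3, 1, 4, 0]
  Result: [2, 5, 3, 1, 4, 0]

Answer: [2, 5, 3, 1, 4, 0]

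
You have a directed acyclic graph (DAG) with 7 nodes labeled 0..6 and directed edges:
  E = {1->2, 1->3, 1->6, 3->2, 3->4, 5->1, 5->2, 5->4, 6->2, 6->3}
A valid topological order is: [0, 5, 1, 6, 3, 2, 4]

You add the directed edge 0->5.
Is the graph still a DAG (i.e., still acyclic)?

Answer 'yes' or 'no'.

Given toposort: [0, 5, 1, 6, 3, 2, 4]
Position of 0: index 0; position of 5: index 1
New edge 0->5: forward
Forward edge: respects the existing order. Still a DAG, same toposort still valid.
Still a DAG? yes

Answer: yes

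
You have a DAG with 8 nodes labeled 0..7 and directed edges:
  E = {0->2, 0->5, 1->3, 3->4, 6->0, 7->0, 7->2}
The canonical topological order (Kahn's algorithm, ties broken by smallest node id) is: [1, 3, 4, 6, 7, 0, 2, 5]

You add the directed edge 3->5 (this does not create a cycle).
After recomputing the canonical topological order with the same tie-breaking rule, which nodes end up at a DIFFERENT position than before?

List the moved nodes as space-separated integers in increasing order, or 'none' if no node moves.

Old toposort: [1, 3, 4, 6, 7, 0, 2, 5]
Added edge 3->5
Recompute Kahn (smallest-id tiebreak):
  initial in-degrees: [2, 0, 2, 1, 1, 2, 0, 0]
  ready (indeg=0): [1, 6, 7]
  pop 1: indeg[3]->0 | ready=[3, 6, 7] | order so far=[1]
  pop 3: indeg[4]->0; indeg[5]->1 | ready=[4, 6, 7] | order so far=[1, 3]
  pop 4: no out-edges | ready=[6, 7] | order so far=[1, 3, 4]
  pop 6: indeg[0]->1 | ready=[7] | order so far=[1, 3, 4, 6]
  pop 7: indeg[0]->0; indeg[2]->1 | ready=[0] | order so far=[1, 3, 4, 6, 7]
  pop 0: indeg[2]->0; indeg[5]->0 | ready=[2, 5] | order so far=[1, 3, 4, 6, 7, 0]
  pop 2: no out-edges | ready=[5] | order so far=[1, 3, 4, 6, 7, 0, 2]
  pop 5: no out-edges | ready=[] | order so far=[1, 3, 4, 6, 7, 0, 2, 5]
New canonical toposort: [1, 3, 4, 6, 7, 0, 2, 5]
Compare positions:
  Node 0: index 5 -> 5 (same)
  Node 1: index 0 -> 0 (same)
  Node 2: index 6 -> 6 (same)
  Node 3: index 1 -> 1 (same)
  Node 4: index 2 -> 2 (same)
  Node 5: index 7 -> 7 (same)
  Node 6: index 3 -> 3 (same)
  Node 7: index 4 -> 4 (same)
Nodes that changed position: none

Answer: none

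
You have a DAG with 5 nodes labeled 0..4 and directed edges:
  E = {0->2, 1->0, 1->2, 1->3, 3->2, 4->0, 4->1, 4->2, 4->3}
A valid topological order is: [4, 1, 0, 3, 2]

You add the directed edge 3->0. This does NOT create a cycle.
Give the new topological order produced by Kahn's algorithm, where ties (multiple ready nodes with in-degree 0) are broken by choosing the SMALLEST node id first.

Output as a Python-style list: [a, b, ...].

Old toposort: [4, 1, 0, 3, 2]
Added edge: 3->0
Position of 3 (3) > position of 0 (2). Must reorder: 3 must now come before 0.
Run Kahn's algorithm (break ties by smallest node id):
  initial in-degrees: [3, 1, 4, 2, 0]
  ready (indeg=0): [4]
  pop 4: indeg[0]->2; indeg[1]->0; indeg[2]->3; indeg[3]->1 | ready=[1] | order so far=[4]
  pop 1: indeg[0]->1; indeg[2]->2; indeg[3]->0 | ready=[3] | order so far=[4, 1]
  pop 3: indeg[0]->0; indeg[2]->1 | ready=[0] | order so far=[4, 1, 3]
  pop 0: indeg[2]->0 | ready=[2] | order so far=[4, 1, 3, 0]
  pop 2: no out-edges | ready=[] | order so far=[4, 1, 3, 0, 2]
  Result: [4, 1, 3, 0, 2]

Answer: [4, 1, 3, 0, 2]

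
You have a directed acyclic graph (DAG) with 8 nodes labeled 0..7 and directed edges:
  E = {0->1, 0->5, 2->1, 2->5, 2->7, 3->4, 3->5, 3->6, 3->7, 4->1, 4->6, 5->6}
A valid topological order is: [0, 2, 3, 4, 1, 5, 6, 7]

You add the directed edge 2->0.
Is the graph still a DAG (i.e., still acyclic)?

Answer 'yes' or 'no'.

Answer: yes

Derivation:
Given toposort: [0, 2, 3, 4, 1, 5, 6, 7]
Position of 2: index 1; position of 0: index 0
New edge 2->0: backward (u after v in old order)
Backward edge: old toposort is now invalid. Check if this creates a cycle.
Does 0 already reach 2? Reachable from 0: [0, 1, 5, 6]. NO -> still a DAG (reorder needed).
Still a DAG? yes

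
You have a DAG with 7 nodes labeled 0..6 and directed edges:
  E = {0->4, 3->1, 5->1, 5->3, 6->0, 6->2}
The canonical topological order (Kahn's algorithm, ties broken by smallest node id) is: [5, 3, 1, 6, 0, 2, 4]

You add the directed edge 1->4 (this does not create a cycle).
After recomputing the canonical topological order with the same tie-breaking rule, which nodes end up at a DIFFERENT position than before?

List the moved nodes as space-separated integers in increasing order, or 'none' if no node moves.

Answer: none

Derivation:
Old toposort: [5, 3, 1, 6, 0, 2, 4]
Added edge 1->4
Recompute Kahn (smallest-id tiebreak):
  initial in-degrees: [1, 2, 1, 1, 2, 0, 0]
  ready (indeg=0): [5, 6]
  pop 5: indeg[1]->1; indeg[3]->0 | ready=[3, 6] | order so far=[5]
  pop 3: indeg[1]->0 | ready=[1, 6] | order so far=[5, 3]
  pop 1: indeg[4]->1 | ready=[6] | order so far=[5, 3, 1]
  pop 6: indeg[0]->0; indeg[2]->0 | ready=[0, 2] | order so far=[5, 3, 1, 6]
  pop 0: indeg[4]->0 | ready=[2, 4] | order so far=[5, 3, 1, 6, 0]
  pop 2: no out-edges | ready=[4] | order so far=[5, 3, 1, 6, 0, 2]
  pop 4: no out-edges | ready=[] | order so far=[5, 3, 1, 6, 0, 2, 4]
New canonical toposort: [5, 3, 1, 6, 0, 2, 4]
Compare positions:
  Node 0: index 4 -> 4 (same)
  Node 1: index 2 -> 2 (same)
  Node 2: index 5 -> 5 (same)
  Node 3: index 1 -> 1 (same)
  Node 4: index 6 -> 6 (same)
  Node 5: index 0 -> 0 (same)
  Node 6: index 3 -> 3 (same)
Nodes that changed position: none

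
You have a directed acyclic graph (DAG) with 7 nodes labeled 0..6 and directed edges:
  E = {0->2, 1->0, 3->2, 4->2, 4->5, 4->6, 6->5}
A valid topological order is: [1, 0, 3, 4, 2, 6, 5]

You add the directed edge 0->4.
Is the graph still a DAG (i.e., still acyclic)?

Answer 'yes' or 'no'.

Given toposort: [1, 0, 3, 4, 2, 6, 5]
Position of 0: index 1; position of 4: index 3
New edge 0->4: forward
Forward edge: respects the existing order. Still a DAG, same toposort still valid.
Still a DAG? yes

Answer: yes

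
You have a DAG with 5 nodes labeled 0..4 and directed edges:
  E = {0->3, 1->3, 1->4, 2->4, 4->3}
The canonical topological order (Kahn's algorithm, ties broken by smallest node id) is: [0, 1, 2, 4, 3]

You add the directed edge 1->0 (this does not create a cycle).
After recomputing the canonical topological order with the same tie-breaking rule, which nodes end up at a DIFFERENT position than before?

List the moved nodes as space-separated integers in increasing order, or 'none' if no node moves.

Old toposort: [0, 1, 2, 4, 3]
Added edge 1->0
Recompute Kahn (smallest-id tiebreak):
  initial in-degrees: [1, 0, 0, 3, 2]
  ready (indeg=0): [1, 2]
  pop 1: indeg[0]->0; indeg[3]->2; indeg[4]->1 | ready=[0, 2] | order so far=[1]
  pop 0: indeg[3]->1 | ready=[2] | order so far=[1, 0]
  pop 2: indeg[4]->0 | ready=[4] | order so far=[1, 0, 2]
  pop 4: indeg[3]->0 | ready=[3] | order so far=[1, 0, 2, 4]
  pop 3: no out-edges | ready=[] | order so far=[1, 0, 2, 4, 3]
New canonical toposort: [1, 0, 2, 4, 3]
Compare positions:
  Node 0: index 0 -> 1 (moved)
  Node 1: index 1 -> 0 (moved)
  Node 2: index 2 -> 2 (same)
  Node 3: index 4 -> 4 (same)
  Node 4: index 3 -> 3 (same)
Nodes that changed position: 0 1

Answer: 0 1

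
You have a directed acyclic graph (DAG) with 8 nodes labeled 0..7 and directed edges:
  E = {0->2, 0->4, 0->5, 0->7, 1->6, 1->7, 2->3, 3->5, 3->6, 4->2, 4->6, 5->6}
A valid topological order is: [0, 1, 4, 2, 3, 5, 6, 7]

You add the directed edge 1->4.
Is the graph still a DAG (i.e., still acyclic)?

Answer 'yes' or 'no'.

Answer: yes

Derivation:
Given toposort: [0, 1, 4, 2, 3, 5, 6, 7]
Position of 1: index 1; position of 4: index 2
New edge 1->4: forward
Forward edge: respects the existing order. Still a DAG, same toposort still valid.
Still a DAG? yes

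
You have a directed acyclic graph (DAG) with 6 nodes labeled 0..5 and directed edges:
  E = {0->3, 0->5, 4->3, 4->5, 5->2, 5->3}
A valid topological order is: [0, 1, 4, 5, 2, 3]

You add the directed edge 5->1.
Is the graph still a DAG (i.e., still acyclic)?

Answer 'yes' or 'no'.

Answer: yes

Derivation:
Given toposort: [0, 1, 4, 5, 2, 3]
Position of 5: index 3; position of 1: index 1
New edge 5->1: backward (u after v in old order)
Backward edge: old toposort is now invalid. Check if this creates a cycle.
Does 1 already reach 5? Reachable from 1: [1]. NO -> still a DAG (reorder needed).
Still a DAG? yes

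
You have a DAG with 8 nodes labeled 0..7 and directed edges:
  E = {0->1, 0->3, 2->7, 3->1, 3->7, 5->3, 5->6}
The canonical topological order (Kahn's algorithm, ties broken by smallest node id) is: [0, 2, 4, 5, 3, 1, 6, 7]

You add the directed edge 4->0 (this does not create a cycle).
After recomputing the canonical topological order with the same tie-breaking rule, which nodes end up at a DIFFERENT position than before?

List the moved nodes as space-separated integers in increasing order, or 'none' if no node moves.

Old toposort: [0, 2, 4, 5, 3, 1, 6, 7]
Added edge 4->0
Recompute Kahn (smallest-id tiebreak):
  initial in-degrees: [1, 2, 0, 2, 0, 0, 1, 2]
  ready (indeg=0): [2, 4, 5]
  pop 2: indeg[7]->1 | ready=[4, 5] | order so far=[2]
  pop 4: indeg[0]->0 | ready=[0, 5] | order so far=[2, 4]
  pop 0: indeg[1]->1; indeg[3]->1 | ready=[5] | order so far=[2, 4, 0]
  pop 5: indeg[3]->0; indeg[6]->0 | ready=[3, 6] | order so far=[2, 4, 0, 5]
  pop 3: indeg[1]->0; indeg[7]->0 | ready=[1, 6, 7] | order so far=[2, 4, 0, 5, 3]
  pop 1: no out-edges | ready=[6, 7] | order so far=[2, 4, 0, 5, 3, 1]
  pop 6: no out-edges | ready=[7] | order so far=[2, 4, 0, 5, 3, 1, 6]
  pop 7: no out-edges | ready=[] | order so far=[2, 4, 0, 5, 3, 1, 6, 7]
New canonical toposort: [2, 4, 0, 5, 3, 1, 6, 7]
Compare positions:
  Node 0: index 0 -> 2 (moved)
  Node 1: index 5 -> 5 (same)
  Node 2: index 1 -> 0 (moved)
  Node 3: index 4 -> 4 (same)
  Node 4: index 2 -> 1 (moved)
  Node 5: index 3 -> 3 (same)
  Node 6: index 6 -> 6 (same)
  Node 7: index 7 -> 7 (same)
Nodes that changed position: 0 2 4

Answer: 0 2 4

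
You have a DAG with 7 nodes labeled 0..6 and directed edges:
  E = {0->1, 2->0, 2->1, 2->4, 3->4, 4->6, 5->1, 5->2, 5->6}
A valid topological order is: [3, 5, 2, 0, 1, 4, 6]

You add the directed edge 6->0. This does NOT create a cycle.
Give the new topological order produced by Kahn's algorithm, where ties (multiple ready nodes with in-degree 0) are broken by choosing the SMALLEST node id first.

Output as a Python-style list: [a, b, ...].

Old toposort: [3, 5, 2, 0, 1, 4, 6]
Added edge: 6->0
Position of 6 (6) > position of 0 (3). Must reorder: 6 must now come before 0.
Run Kahn's algorithm (break ties by smallest node id):
  initial in-degrees: [2, 3, 1, 0, 2, 0, 2]
  ready (indeg=0): [3, 5]
  pop 3: indeg[4]->1 | ready=[5] | order so far=[3]
  pop 5: indeg[1]->2; indeg[2]->0; indeg[6]->1 | ready=[2] | order so far=[3, 5]
  pop 2: indeg[0]->1; indeg[1]->1; indeg[4]->0 | ready=[4] | order so far=[3, 5, 2]
  pop 4: indeg[6]->0 | ready=[6] | order so far=[3, 5, 2, 4]
  pop 6: indeg[0]->0 | ready=[0] | order so far=[3, 5, 2, 4, 6]
  pop 0: indeg[1]->0 | ready=[1] | order so far=[3, 5, 2, 4, 6, 0]
  pop 1: no out-edges | ready=[] | order so far=[3, 5, 2, 4, 6, 0, 1]
  Result: [3, 5, 2, 4, 6, 0, 1]

Answer: [3, 5, 2, 4, 6, 0, 1]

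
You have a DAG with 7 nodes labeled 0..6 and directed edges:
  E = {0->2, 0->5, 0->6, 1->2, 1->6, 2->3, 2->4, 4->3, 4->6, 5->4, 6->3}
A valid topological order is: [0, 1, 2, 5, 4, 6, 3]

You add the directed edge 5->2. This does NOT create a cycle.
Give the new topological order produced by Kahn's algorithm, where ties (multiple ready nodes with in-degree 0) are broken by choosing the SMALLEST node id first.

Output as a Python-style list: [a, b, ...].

Old toposort: [0, 1, 2, 5, 4, 6, 3]
Added edge: 5->2
Position of 5 (3) > position of 2 (2). Must reorder: 5 must now come before 2.
Run Kahn's algorithm (break ties by smallest node id):
  initial in-degrees: [0, 0, 3, 3, 2, 1, 3]
  ready (indeg=0): [0, 1]
  pop 0: indeg[2]->2; indeg[5]->0; indeg[6]->2 | ready=[1, 5] | order so far=[0]
  pop 1: indeg[2]->1; indeg[6]->1 | ready=[5] | order so far=[0, 1]
  pop 5: indeg[2]->0; indeg[4]->1 | ready=[2] | order so far=[0, 1, 5]
  pop 2: indeg[3]->2; indeg[4]->0 | ready=[4] | order so far=[0, 1, 5, 2]
  pop 4: indeg[3]->1; indeg[6]->0 | ready=[6] | order so far=[0, 1, 5, 2, 4]
  pop 6: indeg[3]->0 | ready=[3] | order so far=[0, 1, 5, 2, 4, 6]
  pop 3: no out-edges | ready=[] | order so far=[0, 1, 5, 2, 4, 6, 3]
  Result: [0, 1, 5, 2, 4, 6, 3]

Answer: [0, 1, 5, 2, 4, 6, 3]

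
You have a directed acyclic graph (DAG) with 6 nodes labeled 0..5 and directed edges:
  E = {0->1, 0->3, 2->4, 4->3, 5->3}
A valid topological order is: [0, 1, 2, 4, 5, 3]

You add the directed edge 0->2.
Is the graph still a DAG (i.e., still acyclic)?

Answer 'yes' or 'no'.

Given toposort: [0, 1, 2, 4, 5, 3]
Position of 0: index 0; position of 2: index 2
New edge 0->2: forward
Forward edge: respects the existing order. Still a DAG, same toposort still valid.
Still a DAG? yes

Answer: yes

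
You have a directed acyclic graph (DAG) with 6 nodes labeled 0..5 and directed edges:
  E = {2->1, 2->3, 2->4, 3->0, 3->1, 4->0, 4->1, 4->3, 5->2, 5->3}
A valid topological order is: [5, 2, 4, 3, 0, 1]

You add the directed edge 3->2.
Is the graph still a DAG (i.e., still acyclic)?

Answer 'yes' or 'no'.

Answer: no

Derivation:
Given toposort: [5, 2, 4, 3, 0, 1]
Position of 3: index 3; position of 2: index 1
New edge 3->2: backward (u after v in old order)
Backward edge: old toposort is now invalid. Check if this creates a cycle.
Does 2 already reach 3? Reachable from 2: [0, 1, 2, 3, 4]. YES -> cycle!
Still a DAG? no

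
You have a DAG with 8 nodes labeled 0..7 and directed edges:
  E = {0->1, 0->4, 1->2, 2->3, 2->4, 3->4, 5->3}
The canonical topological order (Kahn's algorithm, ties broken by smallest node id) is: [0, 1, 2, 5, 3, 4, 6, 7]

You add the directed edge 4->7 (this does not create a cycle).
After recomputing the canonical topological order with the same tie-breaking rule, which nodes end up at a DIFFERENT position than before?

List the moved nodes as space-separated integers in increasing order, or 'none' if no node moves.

Old toposort: [0, 1, 2, 5, 3, 4, 6, 7]
Added edge 4->7
Recompute Kahn (smallest-id tiebreak):
  initial in-degrees: [0, 1, 1, 2, 3, 0, 0, 1]
  ready (indeg=0): [0, 5, 6]
  pop 0: indeg[1]->0; indeg[4]->2 | ready=[1, 5, 6] | order so far=[0]
  pop 1: indeg[2]->0 | ready=[2, 5, 6] | order so far=[0, 1]
  pop 2: indeg[3]->1; indeg[4]->1 | ready=[5, 6] | order so far=[0, 1, 2]
  pop 5: indeg[3]->0 | ready=[3, 6] | order so far=[0, 1, 2, 5]
  pop 3: indeg[4]->0 | ready=[4, 6] | order so far=[0, 1, 2, 5, 3]
  pop 4: indeg[7]->0 | ready=[6, 7] | order so far=[0, 1, 2, 5, 3, 4]
  pop 6: no out-edges | ready=[7] | order so far=[0, 1, 2, 5, 3, 4, 6]
  pop 7: no out-edges | ready=[] | order so far=[0, 1, 2, 5, 3, 4, 6, 7]
New canonical toposort: [0, 1, 2, 5, 3, 4, 6, 7]
Compare positions:
  Node 0: index 0 -> 0 (same)
  Node 1: index 1 -> 1 (same)
  Node 2: index 2 -> 2 (same)
  Node 3: index 4 -> 4 (same)
  Node 4: index 5 -> 5 (same)
  Node 5: index 3 -> 3 (same)
  Node 6: index 6 -> 6 (same)
  Node 7: index 7 -> 7 (same)
Nodes that changed position: none

Answer: none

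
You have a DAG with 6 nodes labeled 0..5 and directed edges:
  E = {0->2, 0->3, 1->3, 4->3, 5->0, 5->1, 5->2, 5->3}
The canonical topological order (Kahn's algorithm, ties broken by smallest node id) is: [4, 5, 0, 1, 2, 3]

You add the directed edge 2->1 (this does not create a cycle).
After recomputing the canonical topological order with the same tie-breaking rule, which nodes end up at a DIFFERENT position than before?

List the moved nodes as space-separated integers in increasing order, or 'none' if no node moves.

Answer: 1 2

Derivation:
Old toposort: [4, 5, 0, 1, 2, 3]
Added edge 2->1
Recompute Kahn (smallest-id tiebreak):
  initial in-degrees: [1, 2, 2, 4, 0, 0]
  ready (indeg=0): [4, 5]
  pop 4: indeg[3]->3 | ready=[5] | order so far=[4]
  pop 5: indeg[0]->0; indeg[1]->1; indeg[2]->1; indeg[3]->2 | ready=[0] | order so far=[4, 5]
  pop 0: indeg[2]->0; indeg[3]->1 | ready=[2] | order so far=[4, 5, 0]
  pop 2: indeg[1]->0 | ready=[1] | order so far=[4, 5, 0, 2]
  pop 1: indeg[3]->0 | ready=[3] | order so far=[4, 5, 0, 2, 1]
  pop 3: no out-edges | ready=[] | order so far=[4, 5, 0, 2, 1, 3]
New canonical toposort: [4, 5, 0, 2, 1, 3]
Compare positions:
  Node 0: index 2 -> 2 (same)
  Node 1: index 3 -> 4 (moved)
  Node 2: index 4 -> 3 (moved)
  Node 3: index 5 -> 5 (same)
  Node 4: index 0 -> 0 (same)
  Node 5: index 1 -> 1 (same)
Nodes that changed position: 1 2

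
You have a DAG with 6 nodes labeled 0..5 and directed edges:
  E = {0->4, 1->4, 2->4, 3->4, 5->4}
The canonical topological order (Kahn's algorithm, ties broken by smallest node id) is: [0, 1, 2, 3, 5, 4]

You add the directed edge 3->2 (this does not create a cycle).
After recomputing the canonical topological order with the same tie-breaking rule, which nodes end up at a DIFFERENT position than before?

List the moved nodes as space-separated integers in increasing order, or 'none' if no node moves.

Old toposort: [0, 1, 2, 3, 5, 4]
Added edge 3->2
Recompute Kahn (smallest-id tiebreak):
  initial in-degrees: [0, 0, 1, 0, 5, 0]
  ready (indeg=0): [0, 1, 3, 5]
  pop 0: indeg[4]->4 | ready=[1, 3, 5] | order so far=[0]
  pop 1: indeg[4]->3 | ready=[3, 5] | order so far=[0, 1]
  pop 3: indeg[2]->0; indeg[4]->2 | ready=[2, 5] | order so far=[0, 1, 3]
  pop 2: indeg[4]->1 | ready=[5] | order so far=[0, 1, 3, 2]
  pop 5: indeg[4]->0 | ready=[4] | order so far=[0, 1, 3, 2, 5]
  pop 4: no out-edges | ready=[] | order so far=[0, 1, 3, 2, 5, 4]
New canonical toposort: [0, 1, 3, 2, 5, 4]
Compare positions:
  Node 0: index 0 -> 0 (same)
  Node 1: index 1 -> 1 (same)
  Node 2: index 2 -> 3 (moved)
  Node 3: index 3 -> 2 (moved)
  Node 4: index 5 -> 5 (same)
  Node 5: index 4 -> 4 (same)
Nodes that changed position: 2 3

Answer: 2 3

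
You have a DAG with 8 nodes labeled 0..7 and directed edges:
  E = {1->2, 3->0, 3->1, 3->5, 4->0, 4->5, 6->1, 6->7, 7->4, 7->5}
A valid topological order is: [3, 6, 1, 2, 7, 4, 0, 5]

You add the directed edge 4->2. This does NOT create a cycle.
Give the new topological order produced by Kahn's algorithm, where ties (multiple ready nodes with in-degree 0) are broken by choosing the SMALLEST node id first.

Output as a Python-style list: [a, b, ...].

Answer: [3, 6, 1, 7, 4, 0, 2, 5]

Derivation:
Old toposort: [3, 6, 1, 2, 7, 4, 0, 5]
Added edge: 4->2
Position of 4 (5) > position of 2 (3). Must reorder: 4 must now come before 2.
Run Kahn's algorithm (break ties by smallest node id):
  initial in-degrees: [2, 2, 2, 0, 1, 3, 0, 1]
  ready (indeg=0): [3, 6]
  pop 3: indeg[0]->1; indeg[1]->1; indeg[5]->2 | ready=[6] | order so far=[3]
  pop 6: indeg[1]->0; indeg[7]->0 | ready=[1, 7] | order so far=[3, 6]
  pop 1: indeg[2]->1 | ready=[7] | order so far=[3, 6, 1]
  pop 7: indeg[4]->0; indeg[5]->1 | ready=[4] | order so far=[3, 6, 1, 7]
  pop 4: indeg[0]->0; indeg[2]->0; indeg[5]->0 | ready=[0, 2, 5] | order so far=[3, 6, 1, 7, 4]
  pop 0: no out-edges | ready=[2, 5] | order so far=[3, 6, 1, 7, 4, 0]
  pop 2: no out-edges | ready=[5] | order so far=[3, 6, 1, 7, 4, 0, 2]
  pop 5: no out-edges | ready=[] | order so far=[3, 6, 1, 7, 4, 0, 2, 5]
  Result: [3, 6, 1, 7, 4, 0, 2, 5]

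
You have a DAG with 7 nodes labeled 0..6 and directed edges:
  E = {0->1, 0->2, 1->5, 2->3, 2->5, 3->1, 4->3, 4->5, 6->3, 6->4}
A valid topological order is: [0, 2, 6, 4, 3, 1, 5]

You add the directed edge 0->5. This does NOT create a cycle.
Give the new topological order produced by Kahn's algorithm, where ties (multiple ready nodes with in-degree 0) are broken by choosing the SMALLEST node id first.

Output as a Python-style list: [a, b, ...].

Answer: [0, 2, 6, 4, 3, 1, 5]

Derivation:
Old toposort: [0, 2, 6, 4, 3, 1, 5]
Added edge: 0->5
Position of 0 (0) < position of 5 (6). Old order still valid.
Run Kahn's algorithm (break ties by smallest node id):
  initial in-degrees: [0, 2, 1, 3, 1, 4, 0]
  ready (indeg=0): [0, 6]
  pop 0: indeg[1]->1; indeg[2]->0; indeg[5]->3 | ready=[2, 6] | order so far=[0]
  pop 2: indeg[3]->2; indeg[5]->2 | ready=[6] | order so far=[0, 2]
  pop 6: indeg[3]->1; indeg[4]->0 | ready=[4] | order so far=[0, 2, 6]
  pop 4: indeg[3]->0; indeg[5]->1 | ready=[3] | order so far=[0, 2, 6, 4]
  pop 3: indeg[1]->0 | ready=[1] | order so far=[0, 2, 6, 4, 3]
  pop 1: indeg[5]->0 | ready=[5] | order so far=[0, 2, 6, 4, 3, 1]
  pop 5: no out-edges | ready=[] | order so far=[0, 2, 6, 4, 3, 1, 5]
  Result: [0, 2, 6, 4, 3, 1, 5]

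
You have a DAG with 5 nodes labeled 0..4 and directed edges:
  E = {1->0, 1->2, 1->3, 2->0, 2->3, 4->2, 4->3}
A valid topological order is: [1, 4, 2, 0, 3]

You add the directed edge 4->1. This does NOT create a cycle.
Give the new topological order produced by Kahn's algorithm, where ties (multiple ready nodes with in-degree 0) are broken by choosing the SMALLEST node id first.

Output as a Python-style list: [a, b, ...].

Old toposort: [1, 4, 2, 0, 3]
Added edge: 4->1
Position of 4 (1) > position of 1 (0). Must reorder: 4 must now come before 1.
Run Kahn's algorithm (break ties by smallest node id):
  initial in-degrees: [2, 1, 2, 3, 0]
  ready (indeg=0): [4]
  pop 4: indeg[1]->0; indeg[2]->1; indeg[3]->2 | ready=[1] | order so far=[4]
  pop 1: indeg[0]->1; indeg[2]->0; indeg[3]->1 | ready=[2] | order so far=[4, 1]
  pop 2: indeg[0]->0; indeg[3]->0 | ready=[0, 3] | order so far=[4, 1, 2]
  pop 0: no out-edges | ready=[3] | order so far=[4, 1, 2, 0]
  pop 3: no out-edges | ready=[] | order so far=[4, 1, 2, 0, 3]
  Result: [4, 1, 2, 0, 3]

Answer: [4, 1, 2, 0, 3]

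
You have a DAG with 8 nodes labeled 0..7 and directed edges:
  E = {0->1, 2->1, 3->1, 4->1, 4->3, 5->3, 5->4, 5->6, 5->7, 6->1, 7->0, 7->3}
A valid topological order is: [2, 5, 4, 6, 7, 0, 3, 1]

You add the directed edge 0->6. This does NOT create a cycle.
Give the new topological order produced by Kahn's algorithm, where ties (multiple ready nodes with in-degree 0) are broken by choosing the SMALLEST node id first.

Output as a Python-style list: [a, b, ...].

Old toposort: [2, 5, 4, 6, 7, 0, 3, 1]
Added edge: 0->6
Position of 0 (5) > position of 6 (3). Must reorder: 0 must now come before 6.
Run Kahn's algorithm (break ties by smallest node id):
  initial in-degrees: [1, 5, 0, 3, 1, 0, 2, 1]
  ready (indeg=0): [2, 5]
  pop 2: indeg[1]->4 | ready=[5] | order so far=[2]
  pop 5: indeg[3]->2; indeg[4]->0; indeg[6]->1; indeg[7]->0 | ready=[4, 7] | order so far=[2, 5]
  pop 4: indeg[1]->3; indeg[3]->1 | ready=[7] | order so far=[2, 5, 4]
  pop 7: indeg[0]->0; indeg[3]->0 | ready=[0, 3] | order so far=[2, 5, 4, 7]
  pop 0: indeg[1]->2; indeg[6]->0 | ready=[3, 6] | order so far=[2, 5, 4, 7, 0]
  pop 3: indeg[1]->1 | ready=[6] | order so far=[2, 5, 4, 7, 0, 3]
  pop 6: indeg[1]->0 | ready=[1] | order so far=[2, 5, 4, 7, 0, 3, 6]
  pop 1: no out-edges | ready=[] | order so far=[2, 5, 4, 7, 0, 3, 6, 1]
  Result: [2, 5, 4, 7, 0, 3, 6, 1]

Answer: [2, 5, 4, 7, 0, 3, 6, 1]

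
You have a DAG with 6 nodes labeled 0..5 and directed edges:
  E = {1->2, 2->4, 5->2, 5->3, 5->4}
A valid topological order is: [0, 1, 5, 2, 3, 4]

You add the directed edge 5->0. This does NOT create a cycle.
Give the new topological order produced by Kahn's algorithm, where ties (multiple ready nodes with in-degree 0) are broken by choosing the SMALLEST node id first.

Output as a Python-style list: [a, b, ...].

Old toposort: [0, 1, 5, 2, 3, 4]
Added edge: 5->0
Position of 5 (2) > position of 0 (0). Must reorder: 5 must now come before 0.
Run Kahn's algorithm (break ties by smallest node id):
  initial in-degrees: [1, 0, 2, 1, 2, 0]
  ready (indeg=0): [1, 5]
  pop 1: indeg[2]->1 | ready=[5] | order so far=[1]
  pop 5: indeg[0]->0; indeg[2]->0; indeg[3]->0; indeg[4]->1 | ready=[0, 2, 3] | order so far=[1, 5]
  pop 0: no out-edges | ready=[2, 3] | order so far=[1, 5, 0]
  pop 2: indeg[4]->0 | ready=[3, 4] | order so far=[1, 5, 0, 2]
  pop 3: no out-edges | ready=[4] | order so far=[1, 5, 0, 2, 3]
  pop 4: no out-edges | ready=[] | order so far=[1, 5, 0, 2, 3, 4]
  Result: [1, 5, 0, 2, 3, 4]

Answer: [1, 5, 0, 2, 3, 4]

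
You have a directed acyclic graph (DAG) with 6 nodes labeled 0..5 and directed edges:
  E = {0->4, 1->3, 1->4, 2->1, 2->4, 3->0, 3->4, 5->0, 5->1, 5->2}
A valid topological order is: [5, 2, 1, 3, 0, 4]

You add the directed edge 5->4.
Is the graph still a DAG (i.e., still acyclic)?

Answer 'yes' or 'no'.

Given toposort: [5, 2, 1, 3, 0, 4]
Position of 5: index 0; position of 4: index 5
New edge 5->4: forward
Forward edge: respects the existing order. Still a DAG, same toposort still valid.
Still a DAG? yes

Answer: yes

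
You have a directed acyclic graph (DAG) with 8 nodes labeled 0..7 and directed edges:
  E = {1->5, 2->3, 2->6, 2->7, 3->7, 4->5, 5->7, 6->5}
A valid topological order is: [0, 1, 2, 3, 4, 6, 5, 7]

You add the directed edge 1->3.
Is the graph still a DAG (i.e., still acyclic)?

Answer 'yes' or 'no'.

Answer: yes

Derivation:
Given toposort: [0, 1, 2, 3, 4, 6, 5, 7]
Position of 1: index 1; position of 3: index 3
New edge 1->3: forward
Forward edge: respects the existing order. Still a DAG, same toposort still valid.
Still a DAG? yes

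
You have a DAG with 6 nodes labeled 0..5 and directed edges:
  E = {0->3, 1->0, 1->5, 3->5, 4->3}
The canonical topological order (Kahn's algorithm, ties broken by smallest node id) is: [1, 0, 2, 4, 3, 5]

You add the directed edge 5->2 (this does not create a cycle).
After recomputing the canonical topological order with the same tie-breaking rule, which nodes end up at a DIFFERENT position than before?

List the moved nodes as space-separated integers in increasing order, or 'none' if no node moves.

Old toposort: [1, 0, 2, 4, 3, 5]
Added edge 5->2
Recompute Kahn (smallest-id tiebreak):
  initial in-degrees: [1, 0, 1, 2, 0, 2]
  ready (indeg=0): [1, 4]
  pop 1: indeg[0]->0; indeg[5]->1 | ready=[0, 4] | order so far=[1]
  pop 0: indeg[3]->1 | ready=[4] | order so far=[1, 0]
  pop 4: indeg[3]->0 | ready=[3] | order so far=[1, 0, 4]
  pop 3: indeg[5]->0 | ready=[5] | order so far=[1, 0, 4, 3]
  pop 5: indeg[2]->0 | ready=[2] | order so far=[1, 0, 4, 3, 5]
  pop 2: no out-edges | ready=[] | order so far=[1, 0, 4, 3, 5, 2]
New canonical toposort: [1, 0, 4, 3, 5, 2]
Compare positions:
  Node 0: index 1 -> 1 (same)
  Node 1: index 0 -> 0 (same)
  Node 2: index 2 -> 5 (moved)
  Node 3: index 4 -> 3 (moved)
  Node 4: index 3 -> 2 (moved)
  Node 5: index 5 -> 4 (moved)
Nodes that changed position: 2 3 4 5

Answer: 2 3 4 5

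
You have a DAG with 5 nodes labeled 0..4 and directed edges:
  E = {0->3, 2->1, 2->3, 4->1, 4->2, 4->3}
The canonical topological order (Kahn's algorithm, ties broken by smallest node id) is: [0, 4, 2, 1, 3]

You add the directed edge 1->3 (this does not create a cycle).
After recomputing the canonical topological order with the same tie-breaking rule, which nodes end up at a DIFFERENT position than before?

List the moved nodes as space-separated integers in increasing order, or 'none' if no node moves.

Answer: none

Derivation:
Old toposort: [0, 4, 2, 1, 3]
Added edge 1->3
Recompute Kahn (smallest-id tiebreak):
  initial in-degrees: [0, 2, 1, 4, 0]
  ready (indeg=0): [0, 4]
  pop 0: indeg[3]->3 | ready=[4] | order so far=[0]
  pop 4: indeg[1]->1; indeg[2]->0; indeg[3]->2 | ready=[2] | order so far=[0, 4]
  pop 2: indeg[1]->0; indeg[3]->1 | ready=[1] | order so far=[0, 4, 2]
  pop 1: indeg[3]->0 | ready=[3] | order so far=[0, 4, 2, 1]
  pop 3: no out-edges | ready=[] | order so far=[0, 4, 2, 1, 3]
New canonical toposort: [0, 4, 2, 1, 3]
Compare positions:
  Node 0: index 0 -> 0 (same)
  Node 1: index 3 -> 3 (same)
  Node 2: index 2 -> 2 (same)
  Node 3: index 4 -> 4 (same)
  Node 4: index 1 -> 1 (same)
Nodes that changed position: none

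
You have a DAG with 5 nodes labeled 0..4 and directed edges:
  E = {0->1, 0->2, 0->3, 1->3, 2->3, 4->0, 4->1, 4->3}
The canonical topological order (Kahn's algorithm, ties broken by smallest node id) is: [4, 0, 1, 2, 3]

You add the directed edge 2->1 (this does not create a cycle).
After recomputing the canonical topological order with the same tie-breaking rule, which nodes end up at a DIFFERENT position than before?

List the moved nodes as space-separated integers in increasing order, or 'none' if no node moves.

Old toposort: [4, 0, 1, 2, 3]
Added edge 2->1
Recompute Kahn (smallest-id tiebreak):
  initial in-degrees: [1, 3, 1, 4, 0]
  ready (indeg=0): [4]
  pop 4: indeg[0]->0; indeg[1]->2; indeg[3]->3 | ready=[0] | order so far=[4]
  pop 0: indeg[1]->1; indeg[2]->0; indeg[3]->2 | ready=[2] | order so far=[4, 0]
  pop 2: indeg[1]->0; indeg[3]->1 | ready=[1] | order so far=[4, 0, 2]
  pop 1: indeg[3]->0 | ready=[3] | order so far=[4, 0, 2, 1]
  pop 3: no out-edges | ready=[] | order so far=[4, 0, 2, 1, 3]
New canonical toposort: [4, 0, 2, 1, 3]
Compare positions:
  Node 0: index 1 -> 1 (same)
  Node 1: index 2 -> 3 (moved)
  Node 2: index 3 -> 2 (moved)
  Node 3: index 4 -> 4 (same)
  Node 4: index 0 -> 0 (same)
Nodes that changed position: 1 2

Answer: 1 2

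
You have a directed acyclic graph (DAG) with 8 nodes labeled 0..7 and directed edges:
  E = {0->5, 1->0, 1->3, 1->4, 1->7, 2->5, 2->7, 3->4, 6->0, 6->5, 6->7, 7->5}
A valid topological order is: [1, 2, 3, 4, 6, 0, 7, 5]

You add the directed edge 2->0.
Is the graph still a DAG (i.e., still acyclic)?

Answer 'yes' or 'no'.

Given toposort: [1, 2, 3, 4, 6, 0, 7, 5]
Position of 2: index 1; position of 0: index 5
New edge 2->0: forward
Forward edge: respects the existing order. Still a DAG, same toposort still valid.
Still a DAG? yes

Answer: yes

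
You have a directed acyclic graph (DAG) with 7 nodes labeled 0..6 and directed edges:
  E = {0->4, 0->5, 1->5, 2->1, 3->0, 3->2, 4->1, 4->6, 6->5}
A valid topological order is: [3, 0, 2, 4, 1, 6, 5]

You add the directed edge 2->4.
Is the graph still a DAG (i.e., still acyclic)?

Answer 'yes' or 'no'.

Given toposort: [3, 0, 2, 4, 1, 6, 5]
Position of 2: index 2; position of 4: index 3
New edge 2->4: forward
Forward edge: respects the existing order. Still a DAG, same toposort still valid.
Still a DAG? yes

Answer: yes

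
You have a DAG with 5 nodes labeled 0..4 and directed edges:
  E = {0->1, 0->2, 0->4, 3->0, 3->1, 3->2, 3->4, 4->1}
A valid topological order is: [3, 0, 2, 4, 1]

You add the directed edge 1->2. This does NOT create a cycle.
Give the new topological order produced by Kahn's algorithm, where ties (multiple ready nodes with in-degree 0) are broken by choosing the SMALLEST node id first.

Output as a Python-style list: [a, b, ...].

Answer: [3, 0, 4, 1, 2]

Derivation:
Old toposort: [3, 0, 2, 4, 1]
Added edge: 1->2
Position of 1 (4) > position of 2 (2). Must reorder: 1 must now come before 2.
Run Kahn's algorithm (break ties by smallest node id):
  initial in-degrees: [1, 3, 3, 0, 2]
  ready (indeg=0): [3]
  pop 3: indeg[0]->0; indeg[1]->2; indeg[2]->2; indeg[4]->1 | ready=[0] | order so far=[3]
  pop 0: indeg[1]->1; indeg[2]->1; indeg[4]->0 | ready=[4] | order so far=[3, 0]
  pop 4: indeg[1]->0 | ready=[1] | order so far=[3, 0, 4]
  pop 1: indeg[2]->0 | ready=[2] | order so far=[3, 0, 4, 1]
  pop 2: no out-edges | ready=[] | order so far=[3, 0, 4, 1, 2]
  Result: [3, 0, 4, 1, 2]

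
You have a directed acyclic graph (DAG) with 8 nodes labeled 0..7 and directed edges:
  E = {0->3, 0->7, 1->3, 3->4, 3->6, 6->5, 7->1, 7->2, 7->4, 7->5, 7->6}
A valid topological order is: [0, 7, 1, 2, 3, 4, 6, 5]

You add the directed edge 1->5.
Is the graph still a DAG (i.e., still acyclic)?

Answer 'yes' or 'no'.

Given toposort: [0, 7, 1, 2, 3, 4, 6, 5]
Position of 1: index 2; position of 5: index 7
New edge 1->5: forward
Forward edge: respects the existing order. Still a DAG, same toposort still valid.
Still a DAG? yes

Answer: yes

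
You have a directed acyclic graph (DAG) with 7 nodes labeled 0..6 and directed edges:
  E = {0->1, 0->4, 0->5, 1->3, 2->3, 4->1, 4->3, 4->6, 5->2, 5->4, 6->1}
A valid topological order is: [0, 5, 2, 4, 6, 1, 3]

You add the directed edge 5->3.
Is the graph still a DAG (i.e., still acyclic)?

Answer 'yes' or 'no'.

Answer: yes

Derivation:
Given toposort: [0, 5, 2, 4, 6, 1, 3]
Position of 5: index 1; position of 3: index 6
New edge 5->3: forward
Forward edge: respects the existing order. Still a DAG, same toposort still valid.
Still a DAG? yes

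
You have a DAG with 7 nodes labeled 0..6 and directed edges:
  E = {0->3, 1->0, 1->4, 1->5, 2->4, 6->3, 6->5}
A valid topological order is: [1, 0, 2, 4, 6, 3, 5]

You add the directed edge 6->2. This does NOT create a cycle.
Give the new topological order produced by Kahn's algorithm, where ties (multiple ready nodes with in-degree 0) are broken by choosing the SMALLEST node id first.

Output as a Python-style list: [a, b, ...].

Old toposort: [1, 0, 2, 4, 6, 3, 5]
Added edge: 6->2
Position of 6 (4) > position of 2 (2). Must reorder: 6 must now come before 2.
Run Kahn's algorithm (break ties by smallest node id):
  initial in-degrees: [1, 0, 1, 2, 2, 2, 0]
  ready (indeg=0): [1, 6]
  pop 1: indeg[0]->0; indeg[4]->1; indeg[5]->1 | ready=[0, 6] | order so far=[1]
  pop 0: indeg[3]->1 | ready=[6] | order so far=[1, 0]
  pop 6: indeg[2]->0; indeg[3]->0; indeg[5]->0 | ready=[2, 3, 5] | order so far=[1, 0, 6]
  pop 2: indeg[4]->0 | ready=[3, 4, 5] | order so far=[1, 0, 6, 2]
  pop 3: no out-edges | ready=[4, 5] | order so far=[1, 0, 6, 2, 3]
  pop 4: no out-edges | ready=[5] | order so far=[1, 0, 6, 2, 3, 4]
  pop 5: no out-edges | ready=[] | order so far=[1, 0, 6, 2, 3, 4, 5]
  Result: [1, 0, 6, 2, 3, 4, 5]

Answer: [1, 0, 6, 2, 3, 4, 5]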